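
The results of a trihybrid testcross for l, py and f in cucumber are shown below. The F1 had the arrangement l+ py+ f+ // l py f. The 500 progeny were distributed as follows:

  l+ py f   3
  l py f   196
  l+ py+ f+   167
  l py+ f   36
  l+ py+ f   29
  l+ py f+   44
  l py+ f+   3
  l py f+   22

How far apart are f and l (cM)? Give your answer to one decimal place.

The two rarest classes, l py+ f+ and l+ py f, are the double crossovers. Comparing them with the parentals, only the l allele has switched, so l is the middle locus and the order is py – l – f.
Crossovers in the l–f interval produce the single-crossover classes l+ py+ f and l py f+ (29 + 22 = 51) plus the double crossovers (6).
RF(l–f) = (51 + 6) / 500 = 57/500 = 0.1140 → 11.4 cM.

11.4 cM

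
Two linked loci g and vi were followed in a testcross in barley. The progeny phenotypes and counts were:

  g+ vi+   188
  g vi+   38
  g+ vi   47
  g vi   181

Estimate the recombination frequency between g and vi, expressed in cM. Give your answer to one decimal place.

18.7 cM

The two most frequent classes, g+ vi+ (188) and g vi (181), are the parental types, so the F1 was g+ vi+ / g vi.
The recombinant classes are g+ vi and g vi+: 47 + 38 = 85.
Recombination frequency = 85/454 = 0.1872 ≈ 18.7%, i.e. 18.7 cM.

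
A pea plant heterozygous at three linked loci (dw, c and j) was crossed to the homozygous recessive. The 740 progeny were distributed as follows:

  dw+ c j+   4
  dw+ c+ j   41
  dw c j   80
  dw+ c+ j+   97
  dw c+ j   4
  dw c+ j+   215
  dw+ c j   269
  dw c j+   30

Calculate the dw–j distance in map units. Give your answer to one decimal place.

The two most frequent reciprocal classes, dw+ c j and dw c+ j+, are the parental types, so the F1 was dw+ c j / dw c+ j+.
The two rarest classes, dw+ c j+ and dw c+ j, are the double crossovers. Comparing them with the parentals, only the j allele has switched, so j is the middle locus and the order is c – j – dw.
Crossovers in the j–dw interval produce the single-crossover classes dw c j and dw+ c+ j+ (80 + 97 = 177) plus the double crossovers (8).
RF(j–dw) = (177 + 8) / 740 = 185/740 = 0.2500 → 25.0 map units.

25.0 map units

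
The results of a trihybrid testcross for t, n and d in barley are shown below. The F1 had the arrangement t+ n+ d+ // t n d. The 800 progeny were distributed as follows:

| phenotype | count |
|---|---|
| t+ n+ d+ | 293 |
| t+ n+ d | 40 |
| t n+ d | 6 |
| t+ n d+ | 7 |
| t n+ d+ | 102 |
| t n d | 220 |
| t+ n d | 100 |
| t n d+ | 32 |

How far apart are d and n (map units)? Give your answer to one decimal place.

The two rarest classes, t+ n d+ and t n+ d, are the double crossovers. Comparing them with the parentals, only the n allele has switched, so n is the middle locus and the order is d – n – t.
Crossovers in the d–n interval produce the single-crossover classes t+ n+ d and t n d+ (40 + 32 = 72) plus the double crossovers (13).
RF(d–n) = (72 + 13) / 800 = 85/800 = 0.1062 → 10.6 map units.

10.6 map units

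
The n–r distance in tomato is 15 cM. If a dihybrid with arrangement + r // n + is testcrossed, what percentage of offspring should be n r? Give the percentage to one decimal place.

A map distance of 15 cM corresponds to a recombination frequency of 0.150.
The F1 is + r / n +, so n r is a recombinant gamete class with expected frequency r/2 = 0.150/2 = 0.0750.
That is 0.0750 = 7.5% of the progeny.

7.5%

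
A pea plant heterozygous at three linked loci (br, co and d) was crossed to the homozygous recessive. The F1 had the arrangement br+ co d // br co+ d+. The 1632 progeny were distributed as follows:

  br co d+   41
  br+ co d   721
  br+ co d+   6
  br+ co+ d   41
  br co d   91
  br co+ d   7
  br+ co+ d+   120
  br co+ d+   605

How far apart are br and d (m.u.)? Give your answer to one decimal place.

13.7 m.u.

The two rarest classes, br+ co d+ and br co+ d, are the double crossovers. Comparing them with the parentals, only the d allele has switched, so d is the middle locus and the order is br – d – co.
Crossovers in the br–d interval produce the single-crossover classes br co d and br+ co+ d+ (91 + 120 = 211) plus the double crossovers (13).
RF(br–d) = (211 + 13) / 1632 = 224/1632 = 0.1373 → 13.7 m.u.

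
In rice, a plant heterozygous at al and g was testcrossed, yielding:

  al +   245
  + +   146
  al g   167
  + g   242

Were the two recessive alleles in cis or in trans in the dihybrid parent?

The two most frequent classes are + g (242) and al + (245); these are the parental (non-recombinant) types.
So the F1 carried + g on one chromosome and al + on the other — the recessive alleles are on opposite chromosomes (trans / repulsion).

trans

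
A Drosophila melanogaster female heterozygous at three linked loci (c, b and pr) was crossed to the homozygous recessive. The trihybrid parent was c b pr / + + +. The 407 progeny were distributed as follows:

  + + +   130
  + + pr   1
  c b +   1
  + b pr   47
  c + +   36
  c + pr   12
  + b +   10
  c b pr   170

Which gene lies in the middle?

The two rarest classes, c b + and + + pr, are the double crossovers. Comparing them with the parentals, only the pr allele has switched, so pr is the middle locus and the order is c – pr – b.

pr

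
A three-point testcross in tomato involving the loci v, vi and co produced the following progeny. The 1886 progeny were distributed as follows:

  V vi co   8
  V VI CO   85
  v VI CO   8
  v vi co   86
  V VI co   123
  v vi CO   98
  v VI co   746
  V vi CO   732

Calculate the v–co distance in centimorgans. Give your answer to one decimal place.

12.6 centimorgans

The two most frequent reciprocal classes, V vi CO and v VI co, are the parental types, so the F1 was V vi CO / v VI co.
The two rarest classes, V vi co and v VI CO, are the double crossovers. Comparing them with the parentals, only the co allele has switched, so co is the middle locus and the order is v – co – vi.
Crossovers in the v–co interval produce the single-crossover classes v vi CO and V VI co (98 + 123 = 221) plus the double crossovers (16).
RF(v–co) = (221 + 16) / 1886 = 237/1886 = 0.1257 → 12.6 centimorgans.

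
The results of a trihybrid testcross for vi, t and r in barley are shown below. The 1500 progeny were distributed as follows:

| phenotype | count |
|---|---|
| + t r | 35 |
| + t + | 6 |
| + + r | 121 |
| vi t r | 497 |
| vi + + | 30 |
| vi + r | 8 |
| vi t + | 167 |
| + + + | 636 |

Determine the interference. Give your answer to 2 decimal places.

The two most frequent reciprocal classes, vi t r and + + +, are the parental types, so the F1 was vi t r / + + +.
The two rarest classes, vi + r and + t +, are the double crossovers. Comparing them with the parentals, only the t allele has switched, so t is the middle locus and the order is vi – t – r.
vi–t: (65 + 14)/1500 = 0.0527; t–r: (288 + 14)/1500 = 0.2013.
Expected DCO frequency = 0.0527 × 0.2013 ≈ 0.01061; observed = 14/1500 ≈ 0.00933.
Coefficient of coincidence = 0.00933/0.01061 ≈ 0.88; interference = 1 − 0.88 = 0.12.

0.12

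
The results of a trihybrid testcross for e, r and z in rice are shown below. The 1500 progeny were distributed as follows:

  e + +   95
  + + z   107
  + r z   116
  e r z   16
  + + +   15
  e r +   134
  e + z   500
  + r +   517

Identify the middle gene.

The two most frequent reciprocal classes, e + z and + r +, are the parental types, so the F1 was e + z / + r +.
The two rarest classes, e r z and + + +, are the double crossovers. Comparing them with the parentals, only the r allele has switched, so r is the middle locus and the order is e – r – z.

r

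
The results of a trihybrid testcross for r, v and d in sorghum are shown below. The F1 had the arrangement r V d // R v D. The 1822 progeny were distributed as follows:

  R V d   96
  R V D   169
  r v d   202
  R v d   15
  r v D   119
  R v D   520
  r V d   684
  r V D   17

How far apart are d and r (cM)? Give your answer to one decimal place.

13.6 cM

The two rarest classes, r V D and R v d, are the double crossovers. Comparing them with the parentals, only the d allele has switched, so d is the middle locus and the order is v – d – r.
Crossovers in the d–r interval produce the single-crossover classes R V d and r v D (96 + 119 = 215) plus the double crossovers (32).
RF(d–r) = (215 + 32) / 1822 = 247/1822 = 0.1356 → 13.6 cM.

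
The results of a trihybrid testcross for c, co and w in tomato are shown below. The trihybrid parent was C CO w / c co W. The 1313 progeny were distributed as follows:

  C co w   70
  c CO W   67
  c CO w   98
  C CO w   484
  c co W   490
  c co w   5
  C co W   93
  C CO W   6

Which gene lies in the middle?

w

The two rarest classes, C CO W and c co w, are the double crossovers. Comparing them with the parentals, only the w allele has switched, so w is the middle locus and the order is c – w – co.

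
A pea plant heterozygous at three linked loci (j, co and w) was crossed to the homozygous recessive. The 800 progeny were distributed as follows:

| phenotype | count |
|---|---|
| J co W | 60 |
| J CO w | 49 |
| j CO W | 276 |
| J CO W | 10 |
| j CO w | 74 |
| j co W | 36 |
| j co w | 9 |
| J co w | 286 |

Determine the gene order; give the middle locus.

j

The two most frequent reciprocal classes, J co w and j CO W, are the parental types, so the F1 was J co w / j CO W.
The two rarest classes, j co w and J CO W, are the double crossovers. Comparing them with the parentals, only the j allele has switched, so j is the middle locus and the order is w – j – co.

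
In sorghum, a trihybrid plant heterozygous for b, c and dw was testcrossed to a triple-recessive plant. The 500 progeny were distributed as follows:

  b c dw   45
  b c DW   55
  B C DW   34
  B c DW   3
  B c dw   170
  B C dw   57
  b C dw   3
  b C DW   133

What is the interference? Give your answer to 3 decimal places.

The two most frequent reciprocal classes, B c dw and b C DW, are the parental types, so the F1 was B c dw / b C DW.
The two rarest classes, B c DW and b C dw, are the double crossovers. Comparing them with the parentals, only the dw allele has switched, so dw is the middle locus and the order is c – dw – b.
c–dw: (112 + 6)/500 = 0.2360; dw–b: (79 + 6)/500 = 0.1700.
Expected DCO frequency = 0.2360 × 0.1700 ≈ 0.04012; observed = 6/500 ≈ 0.01200.
Coefficient of coincidence = 0.01200/0.04012 ≈ 0.299; interference = 1 − 0.299 = 0.701.

0.701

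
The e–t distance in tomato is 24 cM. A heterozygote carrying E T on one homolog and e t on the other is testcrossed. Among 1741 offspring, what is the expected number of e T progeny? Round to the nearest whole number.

A map distance of 24 cM corresponds to a recombination frequency of 0.240.
The F1 is E T / e t, so e T is a recombinant gamete class with expected frequency r/2 = 0.240/2 = 0.1200.
Expected number = 0.1200 × 1741 = 208.92 ≈ 209.

209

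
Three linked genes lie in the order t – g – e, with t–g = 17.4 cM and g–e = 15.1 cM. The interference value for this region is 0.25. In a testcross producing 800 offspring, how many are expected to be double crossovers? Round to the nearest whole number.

Map distances give recombination frequencies of 0.174 and 0.151 for the two intervals.
With interference 0.25 (so coincidence = 0.75), expected double-crossover frequency = 0.174 × 0.151 × 0.75 = 0.01971.
Expected number = 0.01971 × 800 = 15.76 ≈ 16.

16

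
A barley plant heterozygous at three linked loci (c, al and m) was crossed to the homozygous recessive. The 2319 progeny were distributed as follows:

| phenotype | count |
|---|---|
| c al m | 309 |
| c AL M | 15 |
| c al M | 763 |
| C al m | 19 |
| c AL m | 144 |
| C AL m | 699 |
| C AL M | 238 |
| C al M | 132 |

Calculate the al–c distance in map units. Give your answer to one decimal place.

The two most frequent reciprocal classes, C AL m and c al M, are the parental types, so the F1 was C AL m / c al M.
The two rarest classes, C al m and c AL M, are the double crossovers. Comparing them with the parentals, only the al allele has switched, so al is the middle locus and the order is m – al – c.
Crossovers in the al–c interval produce the single-crossover classes c AL m and C al M (144 + 132 = 276) plus the double crossovers (34).
RF(al–c) = (276 + 34) / 2319 = 310/2319 = 0.1337 → 13.4 map units.

13.4 map units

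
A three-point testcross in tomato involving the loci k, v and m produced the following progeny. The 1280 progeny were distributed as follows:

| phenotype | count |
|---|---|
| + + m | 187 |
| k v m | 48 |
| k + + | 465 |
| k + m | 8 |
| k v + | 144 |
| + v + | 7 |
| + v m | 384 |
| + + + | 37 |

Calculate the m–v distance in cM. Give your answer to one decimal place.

The two most frequent reciprocal classes, + v m and k + +, are the parental types, so the F1 was + v m / k + +.
The two rarest classes, + v + and k + m, are the double crossovers. Comparing them with the parentals, only the m allele has switched, so m is the middle locus and the order is v – m – k.
Crossovers in the v–m interval produce the single-crossover classes + + m and k v + (187 + 144 = 331) plus the double crossovers (15).
RF(v–m) = (331 + 15) / 1280 = 346/1280 = 0.2703 → 27.0 cM.

27.0 cM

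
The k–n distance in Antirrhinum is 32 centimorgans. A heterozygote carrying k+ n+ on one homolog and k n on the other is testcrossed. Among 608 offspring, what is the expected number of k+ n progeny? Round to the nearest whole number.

97

A map distance of 32 centimorgans corresponds to a recombination frequency of 0.320.
The F1 is k+ n+ / k n, so k+ n is a recombinant gamete class with expected frequency r/2 = 0.320/2 = 0.1600.
Expected number = 0.1600 × 608 = 97.28 ≈ 97.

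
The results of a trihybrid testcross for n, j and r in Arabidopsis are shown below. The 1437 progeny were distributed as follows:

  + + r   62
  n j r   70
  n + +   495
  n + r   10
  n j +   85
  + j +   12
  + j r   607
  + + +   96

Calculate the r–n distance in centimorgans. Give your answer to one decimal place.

The two most frequent reciprocal classes, + j r and n + +, are the parental types, so the F1 was + j r / n + +.
The two rarest classes, + j + and n + r, are the double crossovers. Comparing them with the parentals, only the r allele has switched, so r is the middle locus and the order is n – r – j.
Crossovers in the n–r interval produce the single-crossover classes n j r and + + + (70 + 96 = 166) plus the double crossovers (22).
RF(n–r) = (166 + 22) / 1437 = 188/1437 = 0.1308 → 13.1 centimorgans.

13.1 centimorgans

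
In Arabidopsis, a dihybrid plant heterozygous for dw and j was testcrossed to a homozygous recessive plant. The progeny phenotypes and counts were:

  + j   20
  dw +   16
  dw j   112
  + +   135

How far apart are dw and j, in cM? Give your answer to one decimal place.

12.7 cM

The two most frequent classes, + + (135) and dw j (112), are the parental types, so the F1 was + + / dw j.
The recombinant classes are + j and dw +: 20 + 16 = 36.
Recombination frequency = 36/283 = 0.1272 ≈ 12.7%, i.e. 12.7 cM.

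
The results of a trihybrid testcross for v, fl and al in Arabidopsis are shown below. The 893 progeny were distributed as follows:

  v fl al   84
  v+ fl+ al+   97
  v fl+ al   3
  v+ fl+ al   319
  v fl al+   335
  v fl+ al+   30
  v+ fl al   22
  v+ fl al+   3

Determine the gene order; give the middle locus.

The two most frequent reciprocal classes, v+ fl+ al and v fl al+, are the parental types, so the F1 was v+ fl+ al / v fl al+.
The two rarest classes, v fl+ al and v+ fl al+, are the double crossovers. Comparing them with the parentals, only the v allele has switched, so v is the middle locus and the order is fl – v – al.

v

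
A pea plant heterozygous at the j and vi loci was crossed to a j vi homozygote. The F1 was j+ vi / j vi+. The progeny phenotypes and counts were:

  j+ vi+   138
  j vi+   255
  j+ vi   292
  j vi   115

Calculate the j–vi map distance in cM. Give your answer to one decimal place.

31.6 cM

The recombinant classes are j+ vi+ and j vi: 138 + 115 = 253.
Recombination frequency = 253/800 = 0.3162 ≈ 31.6%, i.e. 31.6 cM.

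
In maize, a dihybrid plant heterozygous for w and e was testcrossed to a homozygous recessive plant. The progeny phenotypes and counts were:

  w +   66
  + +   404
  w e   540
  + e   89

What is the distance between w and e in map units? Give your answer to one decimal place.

The two most frequent classes, + + (404) and w e (540), are the parental types, so the F1 was + + / w e.
The recombinant classes are + e and w +: 89 + 66 = 155.
Recombination frequency = 155/1099 = 0.1410 ≈ 14.1%, i.e. 14.1 map units.

14.1 map units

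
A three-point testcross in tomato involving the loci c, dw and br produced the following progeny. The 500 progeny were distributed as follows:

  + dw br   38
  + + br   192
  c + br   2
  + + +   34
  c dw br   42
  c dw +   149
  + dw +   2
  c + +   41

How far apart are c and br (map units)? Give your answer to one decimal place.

16.0 map units

The two most frequent reciprocal classes, + + br and c dw +, are the parental types, so the F1 was + + br / c dw +.
The two rarest classes, c + br and + dw +, are the double crossovers. Comparing them with the parentals, only the c allele has switched, so c is the middle locus and the order is dw – c – br.
Crossovers in the c–br interval produce the single-crossover classes + + + and c dw br (34 + 42 = 76) plus the double crossovers (4).
RF(c–br) = (76 + 4) / 500 = 80/500 = 0.1600 → 16.0 map units.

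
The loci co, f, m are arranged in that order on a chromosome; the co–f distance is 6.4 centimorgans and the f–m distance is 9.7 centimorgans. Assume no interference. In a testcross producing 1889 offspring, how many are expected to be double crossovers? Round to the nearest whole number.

Map distances give recombination frequencies of 0.064 and 0.097 for the two intervals.
With no interference, expected double-crossover frequency = 0.064 × 0.097 = 0.00621.
Expected number = 0.00621 × 1889 = 11.73 ≈ 12.

12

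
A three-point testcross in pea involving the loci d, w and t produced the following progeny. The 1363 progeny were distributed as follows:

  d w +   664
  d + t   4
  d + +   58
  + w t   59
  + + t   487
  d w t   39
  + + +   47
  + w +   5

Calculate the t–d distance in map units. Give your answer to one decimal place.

7.0 map units

The two most frequent reciprocal classes, + + t and d w +, are the parental types, so the F1 was + + t / d w +.
The two rarest classes, d + t and + w +, are the double crossovers. Comparing them with the parentals, only the d allele has switched, so d is the middle locus and the order is w – d – t.
Crossovers in the d–t interval produce the single-crossover classes + + + and d w t (47 + 39 = 86) plus the double crossovers (9).
RF(d–t) = (86 + 9) / 1363 = 95/1363 = 0.0697 → 7.0 map units.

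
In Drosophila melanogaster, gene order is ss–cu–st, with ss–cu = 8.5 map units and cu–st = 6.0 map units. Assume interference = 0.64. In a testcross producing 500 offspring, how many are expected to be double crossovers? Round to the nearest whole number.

Map distances give recombination frequencies of 0.085 and 0.060 for the two intervals.
With interference 0.64 (so coincidence = 0.36), expected double-crossover frequency = 0.085 × 0.060 × 0.36 = 0.00184.
Expected number = 0.00184 × 500 = 0.92 ≈ 1.

1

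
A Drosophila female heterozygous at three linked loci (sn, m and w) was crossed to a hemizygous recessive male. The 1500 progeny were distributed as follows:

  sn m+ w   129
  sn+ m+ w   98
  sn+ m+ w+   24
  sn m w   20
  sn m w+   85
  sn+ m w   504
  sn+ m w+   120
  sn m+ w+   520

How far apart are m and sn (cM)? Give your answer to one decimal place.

The two most frequent reciprocal classes, sn m+ w+ and sn+ m w, are the parental types, so the F1 was sn m+ w+ / sn+ m w.
The two rarest classes, sn+ m+ w+ and sn m w, are the double crossovers. Comparing them with the parentals, only the sn allele has switched, so sn is the middle locus and the order is w – sn – m.
Crossovers in the sn–m interval produce the single-crossover classes sn m w+ and sn+ m+ w (85 + 98 = 183) plus the double crossovers (44).
RF(sn–m) = (183 + 44) / 1500 = 227/1500 = 0.1513 → 15.1 cM.

15.1 cM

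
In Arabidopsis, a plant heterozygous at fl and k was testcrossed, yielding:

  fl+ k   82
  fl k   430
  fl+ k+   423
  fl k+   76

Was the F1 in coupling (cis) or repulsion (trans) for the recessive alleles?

cis

The two most frequent classes are fl+ k+ (423) and fl k (430); these are the parental (non-recombinant) types.
So the F1 carried fl+ k+ on one chromosome and fl k on the other — the recessive alleles are on the same chromosome (cis / coupling).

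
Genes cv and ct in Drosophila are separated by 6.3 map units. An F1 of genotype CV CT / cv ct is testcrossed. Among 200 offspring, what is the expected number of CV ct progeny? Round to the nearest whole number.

6

A map distance of 6.3 map units corresponds to a recombination frequency of 0.063.
The F1 is CV CT / cv ct, so CV ct is a recombinant gamete class with expected frequency r/2 = 0.063/2 = 0.0315.
Expected number = 0.0315 × 200 = 6.30 ≈ 6.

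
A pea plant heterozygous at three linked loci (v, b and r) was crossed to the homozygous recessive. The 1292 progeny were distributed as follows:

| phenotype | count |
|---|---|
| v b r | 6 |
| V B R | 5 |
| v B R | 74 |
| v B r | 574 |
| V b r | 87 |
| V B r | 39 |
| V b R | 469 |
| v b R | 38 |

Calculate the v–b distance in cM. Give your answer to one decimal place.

The two most frequent reciprocal classes, V b R and v B r, are the parental types, so the F1 was V b R / v B r.
The two rarest classes, V B R and v b r, are the double crossovers. Comparing them with the parentals, only the b allele has switched, so b is the middle locus and the order is r – b – v.
Crossovers in the b–v interval produce the single-crossover classes v b R and V B r (38 + 39 = 77) plus the double crossovers (11).
RF(b–v) = (77 + 11) / 1292 = 88/1292 = 0.0681 → 6.8 cM.

6.8 cM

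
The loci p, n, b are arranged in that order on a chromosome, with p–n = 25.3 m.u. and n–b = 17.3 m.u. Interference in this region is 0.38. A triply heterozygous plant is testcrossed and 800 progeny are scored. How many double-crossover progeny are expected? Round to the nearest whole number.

Map distances give recombination frequencies of 0.253 and 0.173 for the two intervals.
With interference 0.38 (so coincidence = 0.62), expected double-crossover frequency = 0.253 × 0.173 × 0.62 = 0.02714.
Expected number = 0.02714 × 800 = 21.71 ≈ 22.

22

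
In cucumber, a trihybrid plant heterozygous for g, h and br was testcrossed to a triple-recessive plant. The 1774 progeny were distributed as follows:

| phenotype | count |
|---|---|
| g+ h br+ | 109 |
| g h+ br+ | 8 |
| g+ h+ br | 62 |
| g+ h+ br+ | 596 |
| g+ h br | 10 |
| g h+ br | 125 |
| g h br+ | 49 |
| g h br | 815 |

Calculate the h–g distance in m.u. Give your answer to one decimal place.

14.2 m.u.

The two most frequent reciprocal classes, g+ h+ br+ and g h br, are the parental types, so the F1 was g+ h+ br+ / g h br.
The two rarest classes, g h+ br+ and g+ h br, are the double crossovers. Comparing them with the parentals, only the g allele has switched, so g is the middle locus and the order is br – g – h.
Crossovers in the g–h interval produce the single-crossover classes g+ h br+ and g h+ br (109 + 125 = 234) plus the double crossovers (18).
RF(g–h) = (234 + 18) / 1774 = 252/1774 = 0.1421 → 14.2 m.u.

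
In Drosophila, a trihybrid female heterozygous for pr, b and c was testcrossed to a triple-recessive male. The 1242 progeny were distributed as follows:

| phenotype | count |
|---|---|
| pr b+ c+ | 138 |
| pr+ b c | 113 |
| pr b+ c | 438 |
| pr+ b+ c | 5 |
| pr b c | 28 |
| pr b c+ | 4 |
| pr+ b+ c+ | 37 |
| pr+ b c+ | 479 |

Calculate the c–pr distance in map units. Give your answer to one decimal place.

20.9 map units

The two most frequent reciprocal classes, pr+ b c+ and pr b+ c, are the parental types, so the F1 was pr+ b c+ / pr b+ c.
The two rarest classes, pr b c+ and pr+ b+ c, are the double crossovers. Comparing them with the parentals, only the pr allele has switched, so pr is the middle locus and the order is c – pr – b.
Crossovers in the c–pr interval produce the single-crossover classes pr+ b c and pr b+ c+ (113 + 138 = 251) plus the double crossovers (9).
RF(c–pr) = (251 + 9) / 1242 = 260/1242 = 0.2093 → 20.9 map units.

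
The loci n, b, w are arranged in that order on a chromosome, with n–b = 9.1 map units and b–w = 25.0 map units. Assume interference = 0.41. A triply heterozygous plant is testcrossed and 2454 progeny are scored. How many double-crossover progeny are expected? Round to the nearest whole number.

Map distances give recombination frequencies of 0.091 and 0.250 for the two intervals.
With interference 0.41 (so coincidence = 0.59), expected double-crossover frequency = 0.091 × 0.250 × 0.59 = 0.01342.
Expected number = 0.01342 × 2454 = 32.94 ≈ 33.

33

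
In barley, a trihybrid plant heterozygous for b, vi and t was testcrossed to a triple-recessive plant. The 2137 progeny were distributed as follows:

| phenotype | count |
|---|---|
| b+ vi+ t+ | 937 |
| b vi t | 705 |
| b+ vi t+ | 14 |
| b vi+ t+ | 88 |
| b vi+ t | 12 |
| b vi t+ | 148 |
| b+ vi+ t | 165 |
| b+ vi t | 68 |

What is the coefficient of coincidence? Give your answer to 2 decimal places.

The two most frequent reciprocal classes, b+ vi+ t+ and b vi t, are the parental types, so the F1 was b+ vi+ t+ / b vi t.
The two rarest classes, b+ vi t+ and b vi+ t, are the double crossovers. Comparing them with the parentals, only the vi allele has switched, so vi is the middle locus and the order is b – vi – t.
b–vi: (156 + 26)/2137 = 0.0852; vi–t: (313 + 26)/2137 = 0.1586.
Expected DCO frequency = 0.0852 × 0.1586 ≈ 0.01351; observed = 26/2137 ≈ 0.01217.
Coefficient of coincidence = 0.01217/0.01351 ≈ 0.90.

0.90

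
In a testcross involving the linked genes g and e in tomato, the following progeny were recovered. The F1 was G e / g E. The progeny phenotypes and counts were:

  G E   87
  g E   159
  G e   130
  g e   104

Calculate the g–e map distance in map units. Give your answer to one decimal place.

The recombinant classes are G E and g e: 87 + 104 = 191.
Recombination frequency = 191/480 = 0.3979 ≈ 39.8%, i.e. 39.8 map units.

39.8 map units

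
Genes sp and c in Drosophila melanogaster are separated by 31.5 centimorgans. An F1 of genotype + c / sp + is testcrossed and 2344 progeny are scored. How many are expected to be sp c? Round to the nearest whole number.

A map distance of 31.5 centimorgans corresponds to a recombination frequency of 0.315.
The F1 is + c / sp +, so sp c is a recombinant gamete class with expected frequency r/2 = 0.315/2 = 0.1575.
Expected number = 0.1575 × 2344 = 369.18 ≈ 369.

369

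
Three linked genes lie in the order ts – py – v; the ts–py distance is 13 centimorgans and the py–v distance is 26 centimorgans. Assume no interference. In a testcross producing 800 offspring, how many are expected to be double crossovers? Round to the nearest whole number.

Map distances give recombination frequencies of 0.130 and 0.260 for the two intervals.
With no interference, expected double-crossover frequency = 0.130 × 0.260 = 0.03380.
Expected number = 0.03380 × 800 = 27.04 ≈ 27.

27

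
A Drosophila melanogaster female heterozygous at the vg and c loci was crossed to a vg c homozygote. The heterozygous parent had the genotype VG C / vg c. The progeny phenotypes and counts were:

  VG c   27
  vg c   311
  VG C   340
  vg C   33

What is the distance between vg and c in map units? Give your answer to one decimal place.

The recombinant classes are VG c and vg C: 27 + 33 = 60.
Recombination frequency = 60/711 = 0.0844 ≈ 8.4%, i.e. 8.4 map units.

8.4 map units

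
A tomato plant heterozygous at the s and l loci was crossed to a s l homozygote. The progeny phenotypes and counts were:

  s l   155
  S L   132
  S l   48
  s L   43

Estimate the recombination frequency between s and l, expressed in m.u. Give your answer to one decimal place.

24.1 m.u.

The two most frequent classes, S L (132) and s l (155), are the parental types, so the F1 was S L / s l.
The recombinant classes are S l and s L: 48 + 43 = 91.
Recombination frequency = 91/378 = 0.2407 ≈ 24.1%, i.e. 24.1 m.u.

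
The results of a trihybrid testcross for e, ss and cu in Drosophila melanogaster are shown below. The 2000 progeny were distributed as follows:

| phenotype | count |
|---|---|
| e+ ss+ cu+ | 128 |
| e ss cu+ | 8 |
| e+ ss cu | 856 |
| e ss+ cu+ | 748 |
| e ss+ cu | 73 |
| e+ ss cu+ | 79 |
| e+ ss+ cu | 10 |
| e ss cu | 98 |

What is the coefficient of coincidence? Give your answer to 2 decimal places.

0.87

The two most frequent reciprocal classes, e+ ss cu and e ss+ cu+, are the parental types, so the F1 was e+ ss cu / e ss+ cu+.
The two rarest classes, e+ ss+ cu and e ss cu+, are the double crossovers. Comparing them with the parentals, only the ss allele has switched, so ss is the middle locus and the order is e – ss – cu.
e–ss: (226 + 18)/2000 = 0.1220; ss–cu: (152 + 18)/2000 = 0.0850.
Expected DCO frequency = 0.1220 × 0.0850 ≈ 0.01037; observed = 18/2000 ≈ 0.00900.
Coefficient of coincidence = 0.00900/0.01037 ≈ 0.87.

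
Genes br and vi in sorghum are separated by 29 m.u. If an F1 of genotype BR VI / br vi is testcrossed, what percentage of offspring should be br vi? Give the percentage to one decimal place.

35.5%

A map distance of 29 m.u. corresponds to a recombination frequency of 0.290.
The F1 is BR VI / br vi, so br vi is a parental gamete class with expected frequency (1 − r)/2 = 0.710/2 = 0.3550.
That is 0.3550 = 35.5% of the progeny.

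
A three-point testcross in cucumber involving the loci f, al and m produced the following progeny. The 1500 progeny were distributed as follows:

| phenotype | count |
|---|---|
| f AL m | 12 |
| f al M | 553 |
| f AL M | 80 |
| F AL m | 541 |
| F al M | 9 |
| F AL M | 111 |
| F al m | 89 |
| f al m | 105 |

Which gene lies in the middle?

The two most frequent reciprocal classes, F AL m and f al M, are the parental types, so the F1 was F AL m / f al M.
The two rarest classes, f AL m and F al M, are the double crossovers. Comparing them with the parentals, only the f allele has switched, so f is the middle locus and the order is al – f – m.

f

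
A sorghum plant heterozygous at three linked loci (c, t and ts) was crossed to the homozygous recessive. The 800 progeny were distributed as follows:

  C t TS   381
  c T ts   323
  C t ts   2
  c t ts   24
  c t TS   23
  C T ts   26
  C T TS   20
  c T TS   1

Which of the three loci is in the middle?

ts

The two most frequent reciprocal classes, c T ts and C t TS, are the parental types, so the F1 was c T ts / C t TS.
The two rarest classes, c T TS and C t ts, are the double crossovers. Comparing them with the parentals, only the ts allele has switched, so ts is the middle locus and the order is c – ts – t.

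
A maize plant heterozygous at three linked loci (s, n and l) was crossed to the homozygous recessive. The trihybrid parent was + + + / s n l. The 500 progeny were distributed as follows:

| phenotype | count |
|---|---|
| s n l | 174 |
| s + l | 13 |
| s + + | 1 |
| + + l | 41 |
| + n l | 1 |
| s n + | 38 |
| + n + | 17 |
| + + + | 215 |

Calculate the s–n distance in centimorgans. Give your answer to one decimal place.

The two rarest classes, s + + and + n l, are the double crossovers. Comparing them with the parentals, only the s allele has switched, so s is the middle locus and the order is n – s – l.
Crossovers in the n–s interval produce the single-crossover classes + n + and s + l (17 + 13 = 30) plus the double crossovers (2).
RF(n–s) = (30 + 2) / 500 = 32/500 = 0.0640 → 6.4 centimorgans.

6.4 centimorgans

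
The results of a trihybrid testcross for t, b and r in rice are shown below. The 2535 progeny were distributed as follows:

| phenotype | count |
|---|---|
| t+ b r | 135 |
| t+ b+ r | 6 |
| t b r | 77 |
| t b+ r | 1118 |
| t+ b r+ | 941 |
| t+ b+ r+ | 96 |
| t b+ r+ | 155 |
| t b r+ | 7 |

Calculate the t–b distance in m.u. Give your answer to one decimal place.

The two most frequent reciprocal classes, t b+ r and t+ b r+, are the parental types, so the F1 was t b+ r / t+ b r+.
The two rarest classes, t+ b+ r and t b r+, are the double crossovers. Comparing them with the parentals, only the t allele has switched, so t is the middle locus and the order is b – t – r.
Crossovers in the b–t interval produce the single-crossover classes t b r and t+ b+ r+ (77 + 96 = 173) plus the double crossovers (13).
RF(b–t) = (173 + 13) / 2535 = 186/2535 = 0.0734 → 7.3 m.u.

7.3 m.u.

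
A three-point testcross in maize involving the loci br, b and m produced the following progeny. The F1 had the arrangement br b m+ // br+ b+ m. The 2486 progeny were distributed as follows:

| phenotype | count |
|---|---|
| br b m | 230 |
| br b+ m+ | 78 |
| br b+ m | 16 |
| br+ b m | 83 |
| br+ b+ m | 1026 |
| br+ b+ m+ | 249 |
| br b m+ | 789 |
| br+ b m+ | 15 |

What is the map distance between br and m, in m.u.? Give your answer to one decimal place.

20.5 m.u.

The two rarest classes, br+ b m+ and br b+ m, are the double crossovers. Comparing them with the parentals, only the br allele has switched, so br is the middle locus and the order is b – br – m.
Crossovers in the br–m interval produce the single-crossover classes br b m and br+ b+ m+ (230 + 249 = 479) plus the double crossovers (31).
RF(br–m) = (479 + 31) / 2486 = 510/2486 = 0.2051 → 20.5 m.u.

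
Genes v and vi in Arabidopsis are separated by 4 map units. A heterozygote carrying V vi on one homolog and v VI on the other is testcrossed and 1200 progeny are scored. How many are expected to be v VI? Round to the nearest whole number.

A map distance of 4 map units corresponds to a recombination frequency of 0.040.
The F1 is V vi / v VI, so v VI is a parental gamete class with expected frequency (1 − r)/2 = 0.960/2 = 0.4800.
Expected number = 0.4800 × 1200 = 576.00 ≈ 576.

576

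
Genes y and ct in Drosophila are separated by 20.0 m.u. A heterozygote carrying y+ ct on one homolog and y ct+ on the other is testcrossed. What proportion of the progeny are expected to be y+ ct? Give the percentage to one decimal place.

A map distance of 20.0 m.u. corresponds to a recombination frequency of 0.200.
The F1 is y+ ct / y ct+, so y+ ct is a parental gamete class with expected frequency (1 − r)/2 = 0.800/2 = 0.4000.
That is 0.4000 = 40.0% of the progeny.

40.0%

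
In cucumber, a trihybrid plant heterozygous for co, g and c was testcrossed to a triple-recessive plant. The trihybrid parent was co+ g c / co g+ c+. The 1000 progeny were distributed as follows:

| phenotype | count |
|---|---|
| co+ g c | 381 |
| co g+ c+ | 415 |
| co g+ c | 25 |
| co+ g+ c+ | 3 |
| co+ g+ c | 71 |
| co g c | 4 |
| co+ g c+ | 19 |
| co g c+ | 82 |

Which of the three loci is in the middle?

co

The two rarest classes, co g c and co+ g+ c+, are the double crossovers. Comparing them with the parentals, only the co allele has switched, so co is the middle locus and the order is c – co – g.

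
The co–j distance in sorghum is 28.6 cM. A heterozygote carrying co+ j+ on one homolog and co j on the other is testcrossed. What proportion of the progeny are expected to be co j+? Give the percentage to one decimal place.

A map distance of 28.6 cM corresponds to a recombination frequency of 0.286.
The F1 is co+ j+ / co j, so co j+ is a recombinant gamete class with expected frequency r/2 = 0.286/2 = 0.1430.
That is 0.1430 = 14.3% of the progeny.

14.3%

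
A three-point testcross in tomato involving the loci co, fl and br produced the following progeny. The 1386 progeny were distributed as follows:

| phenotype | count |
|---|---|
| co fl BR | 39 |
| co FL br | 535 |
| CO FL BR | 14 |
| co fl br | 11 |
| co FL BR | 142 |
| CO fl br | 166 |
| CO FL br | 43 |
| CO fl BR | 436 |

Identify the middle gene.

fl

The two most frequent reciprocal classes, CO fl BR and co FL br, are the parental types, so the F1 was CO fl BR / co FL br.
The two rarest classes, CO FL BR and co fl br, are the double crossovers. Comparing them with the parentals, only the fl allele has switched, so fl is the middle locus and the order is co – fl – br.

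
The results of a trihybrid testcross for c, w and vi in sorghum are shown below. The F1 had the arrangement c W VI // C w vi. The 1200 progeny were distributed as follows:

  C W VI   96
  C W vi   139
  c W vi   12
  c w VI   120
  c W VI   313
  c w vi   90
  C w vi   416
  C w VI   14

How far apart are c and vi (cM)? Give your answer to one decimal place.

17.7 cM

The two rarest classes, c W vi and C w VI, are the double crossovers. Comparing them with the parentals, only the vi allele has switched, so vi is the middle locus and the order is c – vi – w.
Crossovers in the c–vi interval produce the single-crossover classes C W VI and c w vi (96 + 90 = 186) plus the double crossovers (26).
RF(c–vi) = (186 + 26) / 1200 = 212/1200 = 0.1767 → 17.7 cM.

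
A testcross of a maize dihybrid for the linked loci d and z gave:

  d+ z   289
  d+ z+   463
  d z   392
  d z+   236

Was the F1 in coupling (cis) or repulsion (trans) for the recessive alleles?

cis

The two most frequent classes are d+ z+ (463) and d z (392); these are the parental (non-recombinant) types.
So the F1 carried d+ z+ on one chromosome and d z on the other — the recessive alleles are on the same chromosome (cis / coupling).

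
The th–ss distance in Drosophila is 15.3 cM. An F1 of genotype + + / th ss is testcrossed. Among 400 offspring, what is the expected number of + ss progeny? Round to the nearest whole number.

A map distance of 15.3 cM corresponds to a recombination frequency of 0.153.
The F1 is + + / th ss, so + ss is a recombinant gamete class with expected frequency r/2 = 0.153/2 = 0.0765.
Expected number = 0.0765 × 400 = 30.60 ≈ 31.

31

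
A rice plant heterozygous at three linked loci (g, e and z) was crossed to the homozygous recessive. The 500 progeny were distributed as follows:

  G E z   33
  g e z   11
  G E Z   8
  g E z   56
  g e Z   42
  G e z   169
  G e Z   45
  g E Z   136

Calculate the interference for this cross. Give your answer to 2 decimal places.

0.16

The two most frequent reciprocal classes, G e z and g E Z, are the parental types, so the F1 was G e z / g E Z.
The two rarest classes, g e z and G E Z, are the double crossovers. Comparing them with the parentals, only the g allele has switched, so g is the middle locus and the order is z – g – e.
z–g: (101 + 19)/500 = 0.2400; g–e: (75 + 19)/500 = 0.1880.
Expected DCO frequency = 0.2400 × 0.1880 ≈ 0.04512; observed = 19/500 ≈ 0.03800.
Coefficient of coincidence = 0.03800/0.04512 ≈ 0.84; interference = 1 − 0.84 = 0.16.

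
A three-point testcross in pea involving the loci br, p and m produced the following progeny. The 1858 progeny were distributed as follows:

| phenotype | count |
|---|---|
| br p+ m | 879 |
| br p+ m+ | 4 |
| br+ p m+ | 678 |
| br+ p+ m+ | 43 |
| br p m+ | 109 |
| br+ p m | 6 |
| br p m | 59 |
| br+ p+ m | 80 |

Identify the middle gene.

The two most frequent reciprocal classes, br p+ m and br+ p m+, are the parental types, so the F1 was br p+ m / br+ p m+.
The two rarest classes, br p+ m+ and br+ p m, are the double crossovers. Comparing them with the parentals, only the m allele has switched, so m is the middle locus and the order is p – m – br.

m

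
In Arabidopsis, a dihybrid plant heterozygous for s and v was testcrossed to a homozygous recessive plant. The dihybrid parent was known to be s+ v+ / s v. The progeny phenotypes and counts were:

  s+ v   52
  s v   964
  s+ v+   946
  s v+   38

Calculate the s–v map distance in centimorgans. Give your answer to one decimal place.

The recombinant classes are s+ v and s v+: 52 + 38 = 90.
Recombination frequency = 90/2000 = 0.0450 ≈ 4.5%, i.e. 4.5 centimorgans.

4.5 centimorgans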